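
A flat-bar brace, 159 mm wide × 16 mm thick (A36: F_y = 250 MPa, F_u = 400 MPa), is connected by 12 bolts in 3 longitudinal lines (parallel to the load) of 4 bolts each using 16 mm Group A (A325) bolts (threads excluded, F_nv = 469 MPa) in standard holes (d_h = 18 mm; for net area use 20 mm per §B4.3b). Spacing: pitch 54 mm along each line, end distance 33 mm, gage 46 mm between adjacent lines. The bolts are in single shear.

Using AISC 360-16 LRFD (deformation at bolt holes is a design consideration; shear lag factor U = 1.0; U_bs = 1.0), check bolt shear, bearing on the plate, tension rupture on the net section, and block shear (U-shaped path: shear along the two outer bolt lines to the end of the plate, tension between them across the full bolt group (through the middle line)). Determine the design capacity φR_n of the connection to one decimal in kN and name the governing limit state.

Bolt shear: A_b = π(16)²/4 = 201.06 mm². φR_n = 0.75 × 469 × 201.06 × 12 × 1 = 848.7 kN.
Bearing (16 mm plate, F_u = 400 MPa): end bolts L_c = 33 − 18/2 = 24, R_n = min(1.2×24×16×400, 2.4×16×16×400) = 184.32 kN/bolt; interior L_c = 54 − 18 = 36, R_n = 245.76 kN/bolt. φR_n = 0.75 × (3×184.32 + 9×245.76) = 2073.6 kN.
Tension rupture (net): A_n = (159 − 3×20)×16 = 1584 mm² (U = 1.0, A_e = A_n). φR_n = 0.75 × 400 × 1584 = 475.2 kN.
Block shear: shear path 2×[33+3×54] = 2×195 mm, A_gv = 6240, A_nv = 2×(195 − 3.5×20)×16 = 4000 mm²; tension across gage: (92 − 2×20)×16 = 832 mm². R_n = min(0.6×400×4000, 0.6×250×6240) + 1.0×400×832 = min(960, 936) + 332.8 = 1268.8 kN. φR_n = 0.75 × 1268.8 = 951.6 kN.
Governing: min(848.7, 2073.6, 475.2, 951.6) = 475.2 kN → net-section rupture.

475.2 kN (net-section rupture governs)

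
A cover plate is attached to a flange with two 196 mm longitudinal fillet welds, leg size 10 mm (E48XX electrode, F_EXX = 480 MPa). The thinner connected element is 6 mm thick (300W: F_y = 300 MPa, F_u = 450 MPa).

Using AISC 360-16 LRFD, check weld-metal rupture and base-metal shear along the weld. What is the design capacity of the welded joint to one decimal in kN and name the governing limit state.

Weld metal: throat = 0.707×10 = 7.07 mm, L = 2×196 = 392 mm. φR_n = 0.75 × 0.6 × 480 × 7.07 × 392 = 598.6 kN.
Base metal shear (6 mm plate): yield φR_n = 1.0×0.6×300×6×392 = 423.4 kN; rupture φR_n = 0.75×0.6×450×6×392 = 476.3 kN; take 423.4 kN (yield).
Governing: min(598.6, 423.4) = 423.4 kN → base-metal shear.

423.4 kN (base-metal shear governs)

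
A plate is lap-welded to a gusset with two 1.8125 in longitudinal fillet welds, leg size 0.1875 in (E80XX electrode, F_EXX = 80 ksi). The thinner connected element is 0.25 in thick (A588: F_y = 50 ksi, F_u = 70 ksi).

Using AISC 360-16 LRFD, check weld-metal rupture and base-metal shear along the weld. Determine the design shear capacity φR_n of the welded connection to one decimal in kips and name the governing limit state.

17.3 kips (weld metal governs)

Weld metal: throat = 0.707×0.1875 = 0.13256 in, L = 2×1.8125 = 3.625 in. φR_n = 0.75 × 0.6 × 80 × 0.13256 × 3.625 = 17.3 kips.
Base metal shear (0.25 in plate): yield φR_n = 1.0×0.6×50×0.25×3.625 = 27.2 kips; rupture φR_n = 0.75×0.6×70×0.25×3.625 = 28.5 kips; take 27.2 kips (yield).
Governing: min(17.3, 27.2) = 17.3 kips → weld metal.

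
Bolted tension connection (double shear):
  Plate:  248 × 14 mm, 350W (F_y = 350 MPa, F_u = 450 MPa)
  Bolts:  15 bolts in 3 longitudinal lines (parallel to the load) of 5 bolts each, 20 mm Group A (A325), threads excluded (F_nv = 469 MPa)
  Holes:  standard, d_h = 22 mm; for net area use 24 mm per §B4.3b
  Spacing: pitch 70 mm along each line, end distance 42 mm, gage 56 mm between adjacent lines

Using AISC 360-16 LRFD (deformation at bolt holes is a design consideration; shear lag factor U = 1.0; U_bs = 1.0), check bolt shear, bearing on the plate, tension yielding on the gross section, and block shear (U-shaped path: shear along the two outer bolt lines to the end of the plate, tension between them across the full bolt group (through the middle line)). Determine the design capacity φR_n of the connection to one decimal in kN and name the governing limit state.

Bolt shear: A_b = π(20)²/4 = 314.16 mm². φR_n = 0.75 × 469 × 314.16 × 15 × 2 = 3315.2 kN.
Bearing (14 mm plate, F_u = 450 MPa): end bolts L_c = 42 − 22/2 = 31, R_n = min(1.2×31×14×450, 2.4×20×14×450) = 234.36 kN/bolt; interior L_c = 70 − 22 = 48, R_n = 302.4 kN/bolt. φR_n = 0.75 × (3×234.36 + 12×302.4) = 3248.9 kN.
Tension yield (gross): A_g = 248×14 = 3472 mm². φR_n = 0.90 × 350 × 3472 = 1093.7 kN.
Block shear: shear path 2×[42+4×70] = 2×322 mm, A_gv = 9016, A_nv = 2×(322 − 4.5×24)×14 = 5992 mm²; tension across gage: (112 − 2×24)×14 = 896 mm². R_n = min(0.6×450×5992, 0.6×350×9016) + 1.0×450×896 = min(1617.8, 1893.4) + 403.2 = 2021 kN. φR_n = 0.75 × 2021 = 1515.8 kN.
Governing: min(3315.2, 3248.9, 1093.7, 1515.8) = 1093.7 kN → gross-section yield.

1093.7 kN (gross-section yield governs)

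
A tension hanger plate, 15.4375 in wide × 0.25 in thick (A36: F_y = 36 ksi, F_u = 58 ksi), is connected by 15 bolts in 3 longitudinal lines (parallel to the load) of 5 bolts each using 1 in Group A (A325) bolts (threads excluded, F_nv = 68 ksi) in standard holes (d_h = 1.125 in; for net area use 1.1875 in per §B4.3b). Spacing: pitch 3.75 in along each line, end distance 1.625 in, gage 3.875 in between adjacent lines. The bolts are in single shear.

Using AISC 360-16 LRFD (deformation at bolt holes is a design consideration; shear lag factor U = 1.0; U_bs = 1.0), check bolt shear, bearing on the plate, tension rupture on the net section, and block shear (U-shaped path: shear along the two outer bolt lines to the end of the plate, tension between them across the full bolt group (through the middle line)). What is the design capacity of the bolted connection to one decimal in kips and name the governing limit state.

129.1 kips (net-section rupture governs)

Bolt shear: A_b = π(1)²/4 = 0.7854 in². φR_n = 0.75 × 68 × 0.7854 × 15 × 1 = 600.8 kips.
Bearing (0.25 in plate, F_u = 58 ksi): end bolts L_c = 1.625 − 1.125/2 = 1.0625, R_n = min(1.2×1.0625×0.25×58, 2.4×1×0.25×58) = 18.488 kips/bolt; interior L_c = 3.75 − 1.125 = 2.625, R_n = 34.8 kips/bolt. φR_n = 0.75 × (3×18.488 + 12×34.8) = 354.8 kips.
Tension rupture (net): A_n = (15.4375 − 3×1.1875)×0.25 = 2.9688 in² (U = 1.0, A_e = A_n). φR_n = 0.75 × 58 × 2.9688 = 129.1 kips.
Block shear: shear path 2×[1.625+4×3.75] = 2×16.625 in, A_gv = 8.3125, A_nv = 2×(16.625 − 4.5×1.1875)×0.25 = 5.6406 in²; tension across gage: (7.75 − 2×1.1875)×0.25 = 1.3438 in². R_n = min(0.6×58×5.6406, 0.6×36×8.3125) + 1.0×58×1.3438 = min(196.29, 179.55) + 77.94 = 257.49 kips. φR_n = 0.75 × 257.49 = 193.1 kips.
Governing: min(600.8, 354.8, 129.1, 193.1) = 129.1 kips → net-section rupture.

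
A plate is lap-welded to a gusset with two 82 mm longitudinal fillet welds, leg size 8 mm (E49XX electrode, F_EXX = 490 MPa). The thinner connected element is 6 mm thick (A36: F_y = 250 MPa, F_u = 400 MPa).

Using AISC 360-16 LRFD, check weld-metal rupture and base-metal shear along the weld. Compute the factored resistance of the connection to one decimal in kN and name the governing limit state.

147.6 kN (base-metal shear governs)

Weld metal: throat = 0.707×8 = 5.656 mm, L = 2×82 = 164 mm. φR_n = 0.75 × 0.6 × 490 × 5.656 × 164 = 204.5 kN.
Base metal shear (6 mm plate): yield φR_n = 1.0×0.6×250×6×164 = 147.6 kN; rupture φR_n = 0.75×0.6×400×6×164 = 177.1 kN; take 147.6 kN (yield).
Governing: min(204.5, 147.6) = 147.6 kN → base-metal shear.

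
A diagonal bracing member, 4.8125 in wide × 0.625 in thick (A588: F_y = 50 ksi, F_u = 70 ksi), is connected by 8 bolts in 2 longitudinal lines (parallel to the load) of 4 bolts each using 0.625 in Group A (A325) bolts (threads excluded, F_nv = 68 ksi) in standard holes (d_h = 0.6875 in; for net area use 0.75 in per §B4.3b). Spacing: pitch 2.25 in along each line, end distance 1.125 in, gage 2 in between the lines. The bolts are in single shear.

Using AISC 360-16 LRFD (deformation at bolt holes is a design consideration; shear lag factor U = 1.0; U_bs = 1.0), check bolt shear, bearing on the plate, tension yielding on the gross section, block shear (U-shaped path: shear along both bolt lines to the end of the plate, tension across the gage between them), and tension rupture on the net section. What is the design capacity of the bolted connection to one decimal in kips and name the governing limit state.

108.7 kips (net-section rupture governs)

Bolt shear: A_b = π(0.625)²/4 = 0.3068 in². φR_n = 0.75 × 68 × 0.3068 × 8 × 1 = 125.2 kips.
Bearing (0.625 in plate, F_u = 70 ksi): end bolts L_c = 1.125 − 0.6875/2 = 0.78125, R_n = min(1.2×0.78125×0.625×70, 2.4×0.625×0.625×70) = 41.016 kips/bolt; interior L_c = 2.25 − 0.6875 = 1.5625, R_n = 65.625 kips/bolt. φR_n = 0.75 × (2×41.016 + 6×65.625) = 356.8 kips.
Tension yield (gross): A_g = 4.8125×0.625 = 3.0078 in². φR_n = 0.90 × 50 × 3.0078 = 135.4 kips.
Block shear: shear path 2×[1.125+3×2.25] = 2×7.875 in, A_gv = 9.8438, A_nv = 2×(7.875 − 3.5×0.75)×0.625 = 6.5625 in²; tension across gage: (2 − 1×0.75)×0.625 = 0.78125 in². R_n = min(0.6×70×6.5625, 0.6×50×9.8438) + 1.0×70×0.78125 = min(275.63, 295.31) + 54.688 = 330.32 kips. φR_n = 0.75 × 330.32 = 247.7 kips.
Tension rupture (net): A_n = (4.8125 − 2×0.75)×0.625 = 2.0703 in² (U = 1.0, A_e = A_n). φR_n = 0.75 × 70 × 2.0703 = 108.7 kips.
Governing: min(125.2, 356.8, 135.4, 247.7, 108.7) = 108.7 kips → net-section rupture.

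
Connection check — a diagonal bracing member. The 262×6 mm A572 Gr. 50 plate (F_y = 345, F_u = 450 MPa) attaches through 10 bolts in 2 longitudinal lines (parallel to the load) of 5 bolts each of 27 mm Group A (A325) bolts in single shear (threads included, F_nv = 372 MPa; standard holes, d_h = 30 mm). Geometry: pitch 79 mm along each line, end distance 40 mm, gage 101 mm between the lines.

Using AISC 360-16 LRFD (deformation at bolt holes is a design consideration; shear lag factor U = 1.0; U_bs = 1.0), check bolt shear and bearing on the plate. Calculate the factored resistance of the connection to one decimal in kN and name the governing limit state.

1074.1 kN (bearing governs)

Bolt shear: A_b = π(27)²/4 = 572.56 mm². φR_n = 0.75 × 372 × 572.56 × 10 × 1 = 1597.4 kN.
Bearing (6 mm plate, F_u = 450 MPa): end bolts L_c = 40 − 30/2 = 25, R_n = min(1.2×25×6×450, 2.4×27×6×450) = 81 kN/bolt; interior L_c = 79 − 30 = 49, R_n = 158.76 kN/bolt. φR_n = 0.75 × (2×81 + 8×158.76) = 1074.1 kN.
Governing: min(1597.4, 1074.1) = 1074.1 kN → bearing.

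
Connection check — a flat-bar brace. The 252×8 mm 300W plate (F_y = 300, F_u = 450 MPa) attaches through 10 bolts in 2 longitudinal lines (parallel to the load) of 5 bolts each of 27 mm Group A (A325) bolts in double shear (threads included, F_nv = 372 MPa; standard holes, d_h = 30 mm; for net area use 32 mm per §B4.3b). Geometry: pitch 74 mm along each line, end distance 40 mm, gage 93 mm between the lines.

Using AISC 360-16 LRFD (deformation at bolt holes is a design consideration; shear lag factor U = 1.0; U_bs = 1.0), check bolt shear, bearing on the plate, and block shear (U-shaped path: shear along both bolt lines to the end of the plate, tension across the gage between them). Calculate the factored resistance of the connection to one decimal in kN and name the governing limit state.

Bolt shear: A_b = π(27)²/4 = 572.56 mm². φR_n = 0.75 × 372 × 572.56 × 10 × 2 = 3194.9 kN.
Bearing (8 mm plate, F_u = 450 MPa): end bolts L_c = 40 − 30/2 = 25, R_n = min(1.2×25×8×450, 2.4×27×8×450) = 108 kN/bolt; interior L_c = 74 − 30 = 44, R_n = 190.08 kN/bolt. φR_n = 0.75 × (2×108 + 8×190.08) = 1302.5 kN.
Block shear: shear path 2×[40+4×74] = 2×336 mm, A_gv = 5376, A_nv = 2×(336 − 4.5×32)×8 = 3072 mm²; tension across gage: (93 − 1×32)×8 = 488 mm². R_n = min(0.6×450×3072, 0.6×300×5376) + 1.0×450×488 = min(829.44, 967.68) + 219.6 = 1049 kN. φR_n = 0.75 × 1049 = 786.8 kN.
Governing: min(3194.9, 1302.5, 786.8) = 786.8 kN → block shear.

786.8 kN (block shear governs)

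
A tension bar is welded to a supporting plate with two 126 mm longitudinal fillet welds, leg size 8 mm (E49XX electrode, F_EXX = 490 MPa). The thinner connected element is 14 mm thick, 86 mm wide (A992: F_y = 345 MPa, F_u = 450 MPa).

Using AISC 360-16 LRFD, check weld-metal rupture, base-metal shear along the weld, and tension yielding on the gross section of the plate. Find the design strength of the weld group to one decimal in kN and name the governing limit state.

Weld metal: throat = 0.707×8 = 5.656 mm, L = 2×126 = 252 mm. φR_n = 0.75 × 0.6 × 490 × 5.656 × 252 = 314.3 kN.
Base metal shear (14 mm plate): yield φR_n = 1.0×0.6×345×14×252 = 730.3 kN; rupture φR_n = 0.75×0.6×450×14×252 = 714.4 kN; take 714.4 kN (rupture).
Tension yield (gross): A_g = 86×14 = 1204 mm². φR_n = 0.90 × 345 × 1204 = 373.8 kN.
Governing: min(314.3, 714.4, 373.8) = 314.3 kN → weld metal.

314.3 kN (weld metal governs)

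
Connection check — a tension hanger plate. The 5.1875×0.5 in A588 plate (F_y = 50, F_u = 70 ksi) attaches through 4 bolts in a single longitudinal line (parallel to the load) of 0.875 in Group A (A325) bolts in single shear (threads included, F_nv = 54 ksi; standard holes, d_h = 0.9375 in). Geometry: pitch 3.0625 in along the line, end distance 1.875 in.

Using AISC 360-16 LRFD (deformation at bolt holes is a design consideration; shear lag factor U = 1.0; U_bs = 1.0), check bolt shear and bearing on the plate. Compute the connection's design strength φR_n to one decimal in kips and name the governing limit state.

Bolt shear: A_b = π(0.875)²/4 = 0.60132 in². φR_n = 0.75 × 54 × 0.60132 × 4 × 1 = 97.4 kips.
Bearing (0.5 in plate, F_u = 70 ksi): end bolts L_c = 1.875 − 0.9375/2 = 1.40625, R_n = min(1.2×1.40625×0.5×70, 2.4×0.875×0.5×70) = 59.063 kips/bolt; interior L_c = 3.0625 − 0.9375 = 2.125, R_n = 73.5 kips/bolt. φR_n = 0.75 × (1×59.063 + 3×73.5) = 209.7 kips.
Governing: min(97.4, 209.7) = 97.4 kips → bolt shear.

97.4 kips (bolt shear governs)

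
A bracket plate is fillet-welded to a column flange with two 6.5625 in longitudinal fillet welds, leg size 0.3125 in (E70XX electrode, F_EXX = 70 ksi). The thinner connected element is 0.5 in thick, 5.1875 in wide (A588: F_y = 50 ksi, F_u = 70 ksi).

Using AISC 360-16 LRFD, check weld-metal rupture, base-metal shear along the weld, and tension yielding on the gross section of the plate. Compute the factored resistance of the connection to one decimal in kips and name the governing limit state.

Weld metal: throat = 0.707×0.3125 = 0.22094 in, L = 2×6.5625 = 13.125 in. φR_n = 0.75 × 0.6 × 70 × 0.22094 × 13.125 = 91.3 kips.
Base metal shear (0.5 in plate): yield φR_n = 1.0×0.6×50×0.5×13.125 = 196.9 kips; rupture φR_n = 0.75×0.6×70×0.5×13.125 = 206.7 kips; take 196.9 kips (yield).
Tension yield (gross): A_g = 5.1875×0.5 = 2.5938 in². φR_n = 0.90 × 50 × 2.5938 = 116.7 kips.
Governing: min(91.3, 196.9, 116.7) = 91.3 kips → weld metal.

91.3 kips (weld metal governs)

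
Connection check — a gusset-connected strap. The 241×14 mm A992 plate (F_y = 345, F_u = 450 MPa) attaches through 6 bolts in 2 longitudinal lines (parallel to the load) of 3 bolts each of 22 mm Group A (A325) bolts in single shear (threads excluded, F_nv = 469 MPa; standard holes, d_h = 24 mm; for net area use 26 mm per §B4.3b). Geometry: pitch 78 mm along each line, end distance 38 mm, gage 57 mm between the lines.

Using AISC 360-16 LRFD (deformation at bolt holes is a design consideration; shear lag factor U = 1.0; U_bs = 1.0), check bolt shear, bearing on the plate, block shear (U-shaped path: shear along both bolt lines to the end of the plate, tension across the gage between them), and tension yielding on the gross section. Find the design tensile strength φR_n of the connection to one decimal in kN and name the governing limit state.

802.3 kN (bolt shear governs)

Bolt shear: A_b = π(22)²/4 = 380.13 mm². φR_n = 0.75 × 469 × 380.13 × 6 × 1 = 802.3 kN.
Bearing (14 mm plate, F_u = 450 MPa): end bolts L_c = 38 − 24/2 = 26, R_n = min(1.2×26×14×450, 2.4×22×14×450) = 196.56 kN/bolt; interior L_c = 78 − 24 = 54, R_n = 332.64 kN/bolt. φR_n = 0.75 × (2×196.56 + 4×332.64) = 1292.8 kN.
Block shear: shear path 2×[38+2×78] = 2×194 mm, A_gv = 5432, A_nv = 2×(194 − 2.5×26)×14 = 3612 mm²; tension across gage: (57 − 1×26)×14 = 434 mm². R_n = min(0.6×450×3612, 0.6×345×5432) + 1.0×450×434 = min(975.24, 1124.4) + 195.3 = 1170.5 kN. φR_n = 0.75 × 1170.5 = 877.9 kN.
Tension yield (gross): A_g = 241×14 = 3374 mm². φR_n = 0.90 × 345 × 3374 = 1047.6 kN.
Governing: min(802.3, 1292.8, 877.9, 1047.6) = 802.3 kN → bolt shear.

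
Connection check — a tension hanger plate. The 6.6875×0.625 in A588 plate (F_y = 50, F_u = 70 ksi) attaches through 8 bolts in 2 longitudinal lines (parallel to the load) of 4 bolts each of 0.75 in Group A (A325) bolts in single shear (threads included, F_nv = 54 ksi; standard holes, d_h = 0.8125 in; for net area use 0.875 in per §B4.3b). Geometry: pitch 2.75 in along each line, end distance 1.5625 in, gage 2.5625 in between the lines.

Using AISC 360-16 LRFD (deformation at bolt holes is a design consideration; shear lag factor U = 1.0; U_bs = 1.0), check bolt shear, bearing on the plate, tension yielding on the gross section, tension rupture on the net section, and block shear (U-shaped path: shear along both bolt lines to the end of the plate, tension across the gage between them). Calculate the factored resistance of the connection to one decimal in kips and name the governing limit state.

143.1 kips (bolt shear governs)

Bolt shear: A_b = π(0.75)²/4 = 0.44179 in². φR_n = 0.75 × 54 × 0.44179 × 8 × 1 = 143.1 kips.
Bearing (0.625 in plate, F_u = 70 ksi): end bolts L_c = 1.5625 − 0.8125/2 = 1.15625, R_n = min(1.2×1.15625×0.625×70, 2.4×0.75×0.625×70) = 60.703 kips/bolt; interior L_c = 2.75 − 0.8125 = 1.9375, R_n = 78.75 kips/bolt. φR_n = 0.75 × (2×60.703 + 6×78.75) = 445.4 kips.
Tension yield (gross): A_g = 6.6875×0.625 = 4.1797 in². φR_n = 0.90 × 50 × 4.1797 = 188.1 kips.
Tension rupture (net): A_n = (6.6875 − 2×0.875)×0.625 = 3.0859 in² (U = 1.0, A_e = A_n). φR_n = 0.75 × 70 × 3.0859 = 162.0 kips.
Block shear: shear path 2×[1.5625+3×2.75] = 2×9.8125 in, A_gv = 12.266, A_nv = 2×(9.8125 − 3.5×0.875)×0.625 = 8.4375 in²; tension across gage: (2.5625 − 1×0.875)×0.625 = 1.0547 in². R_n = min(0.6×70×8.4375, 0.6×50×12.266) + 1.0×70×1.0547 = min(354.38, 367.98) + 73.829 = 428.21 kips. φR_n = 0.75 × 428.21 = 321.2 kips.
Governing: min(143.1, 445.4, 188.1, 162.0, 321.2) = 143.1 kips → bolt shear.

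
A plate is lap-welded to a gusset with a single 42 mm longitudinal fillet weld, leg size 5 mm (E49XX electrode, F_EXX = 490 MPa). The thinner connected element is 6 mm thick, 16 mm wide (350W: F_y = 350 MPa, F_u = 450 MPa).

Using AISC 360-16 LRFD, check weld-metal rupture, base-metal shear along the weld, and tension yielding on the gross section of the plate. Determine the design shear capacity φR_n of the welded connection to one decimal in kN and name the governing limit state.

Weld metal: throat = 0.707×5 = 3.535 mm, L = 42 mm. φR_n = 0.75 × 0.6 × 490 × 3.535 × 42 = 32.7 kN.
Base metal shear (6 mm plate): yield φR_n = 1.0×0.6×350×6×42 = 52.9 kN; rupture φR_n = 0.75×0.6×450×6×42 = 51.0 kN; take 51.0 kN (rupture).
Tension yield (gross): A_g = 16×6 = 96 mm². φR_n = 0.90 × 350 × 96 = 30.2 kN.
Governing: min(32.7, 51.0, 30.2) = 30.2 kN → gross-section yield.

30.2 kN (gross-section yield governs)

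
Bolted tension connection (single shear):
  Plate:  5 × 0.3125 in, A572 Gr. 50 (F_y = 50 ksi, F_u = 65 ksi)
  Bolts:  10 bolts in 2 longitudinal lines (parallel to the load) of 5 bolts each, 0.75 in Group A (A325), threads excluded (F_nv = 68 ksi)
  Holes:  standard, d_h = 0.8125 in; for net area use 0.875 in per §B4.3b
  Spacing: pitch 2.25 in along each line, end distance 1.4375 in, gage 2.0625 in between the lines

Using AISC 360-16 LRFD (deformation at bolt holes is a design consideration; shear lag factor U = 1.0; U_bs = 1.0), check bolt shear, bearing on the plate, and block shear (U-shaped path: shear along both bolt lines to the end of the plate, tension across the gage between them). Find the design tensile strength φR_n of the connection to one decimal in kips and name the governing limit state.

Bolt shear: A_b = π(0.75)²/4 = 0.44179 in². φR_n = 0.75 × 68 × 0.44179 × 10 × 1 = 225.3 kips.
Bearing (0.3125 in plate, F_u = 65 ksi): end bolts L_c = 1.4375 − 0.8125/2 = 1.03125, R_n = min(1.2×1.03125×0.3125×65, 2.4×0.75×0.3125×65) = 25.137 kips/bolt; interior L_c = 2.25 − 0.8125 = 1.4375, R_n = 35.039 kips/bolt. φR_n = 0.75 × (2×25.137 + 8×35.039) = 247.9 kips.
Block shear: shear path 2×[1.4375+4×2.25] = 2×10.4375 in, A_gv = 6.5234, A_nv = 2×(10.4375 − 4.5×0.875)×0.3125 = 4.0625 in²; tension across gage: (2.0625 − 1×0.875)×0.3125 = 0.37109 in². R_n = min(0.6×65×4.0625, 0.6×50×6.5234) + 1.0×65×0.37109 = min(158.44, 195.7) + 24.121 = 182.56 kips. φR_n = 0.75 × 182.56 = 136.9 kips.
Governing: min(225.3, 247.9, 136.9) = 136.9 kips → block shear.

136.9 kips (block shear governs)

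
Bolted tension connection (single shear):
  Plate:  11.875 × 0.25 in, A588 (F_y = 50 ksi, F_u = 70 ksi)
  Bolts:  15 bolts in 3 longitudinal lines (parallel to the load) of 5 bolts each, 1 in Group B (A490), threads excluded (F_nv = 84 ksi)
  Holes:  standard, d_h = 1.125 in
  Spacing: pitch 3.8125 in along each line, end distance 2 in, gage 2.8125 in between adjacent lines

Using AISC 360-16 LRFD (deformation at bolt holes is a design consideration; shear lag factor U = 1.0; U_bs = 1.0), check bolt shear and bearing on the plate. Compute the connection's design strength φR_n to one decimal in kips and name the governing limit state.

Bolt shear: A_b = π(1)²/4 = 0.7854 in². φR_n = 0.75 × 84 × 0.7854 × 15 × 1 = 742.2 kips.
Bearing (0.25 in plate, F_u = 70 ksi): end bolts L_c = 2 − 1.125/2 = 1.4375, R_n = min(1.2×1.4375×0.25×70, 2.4×1×0.25×70) = 30.188 kips/bolt; interior L_c = 3.8125 − 1.125 = 2.6875, R_n = 42 kips/bolt. φR_n = 0.75 × (3×30.188 + 12×42) = 445.9 kips.
Governing: min(742.2, 445.9) = 445.9 kips → bearing.

445.9 kips (bearing governs)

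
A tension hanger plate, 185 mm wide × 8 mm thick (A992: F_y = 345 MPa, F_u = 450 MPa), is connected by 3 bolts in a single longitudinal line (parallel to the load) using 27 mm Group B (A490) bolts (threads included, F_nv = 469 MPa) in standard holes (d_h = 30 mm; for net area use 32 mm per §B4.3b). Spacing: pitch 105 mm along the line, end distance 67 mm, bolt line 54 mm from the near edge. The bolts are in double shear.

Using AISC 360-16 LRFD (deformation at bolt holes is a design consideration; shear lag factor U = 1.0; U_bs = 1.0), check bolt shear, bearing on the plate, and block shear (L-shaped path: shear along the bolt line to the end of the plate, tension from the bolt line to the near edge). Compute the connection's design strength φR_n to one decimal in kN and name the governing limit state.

421.7 kN (block shear governs)

Bolt shear: A_b = π(27)²/4 = 572.56 mm². φR_n = 0.75 × 469 × 572.56 × 3 × 2 = 1208.4 kN.
Bearing (8 mm plate, F_u = 450 MPa): end bolts L_c = 67 − 30/2 = 52, R_n = min(1.2×52×8×450, 2.4×27×8×450) = 224.64 kN/bolt; interior L_c = 105 − 30 = 75, R_n = 233.28 kN/bolt. φR_n = 0.75 × (1×224.64 + 2×233.28) = 518.4 kN.
Block shear: shear path 1×[67+2×105] = 1×277 mm, A_gv = 2216, A_nv = 1×(277 − 2.5×32)×8 = 1576 mm²; tension to near edge: (54 − 0.5×32)×8 = 304 mm². R_n = min(0.6×450×1576, 0.6×345×2216) + 1.0×450×304 = min(425.52, 458.71) + 136.8 = 562.32 kN. φR_n = 0.75 × 562.32 = 421.7 kN.
Governing: min(1208.4, 518.4, 421.7) = 421.7 kN → block shear.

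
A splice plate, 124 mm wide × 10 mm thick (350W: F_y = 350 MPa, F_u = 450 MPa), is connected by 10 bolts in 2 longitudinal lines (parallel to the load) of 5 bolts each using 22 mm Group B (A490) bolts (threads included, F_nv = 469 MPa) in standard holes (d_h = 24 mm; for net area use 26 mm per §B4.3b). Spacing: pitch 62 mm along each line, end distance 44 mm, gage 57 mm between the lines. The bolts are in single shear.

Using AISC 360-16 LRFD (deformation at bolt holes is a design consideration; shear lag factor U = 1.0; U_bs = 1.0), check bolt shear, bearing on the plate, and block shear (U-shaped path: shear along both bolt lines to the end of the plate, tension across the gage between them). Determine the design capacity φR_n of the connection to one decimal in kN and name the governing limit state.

Bolt shear: A_b = π(22)²/4 = 380.13 mm². φR_n = 0.75 × 469 × 380.13 × 10 × 1 = 1337.1 kN.
Bearing (10 mm plate, F_u = 450 MPa): end bolts L_c = 44 − 24/2 = 32, R_n = min(1.2×32×10×450, 2.4×22×10×450) = 172.8 kN/bolt; interior L_c = 62 − 24 = 38, R_n = 205.2 kN/bolt. φR_n = 0.75 × (2×172.8 + 8×205.2) = 1490.4 kN.
Block shear: shear path 2×[44+4×62] = 2×292 mm, A_gv = 5840, A_nv = 2×(292 − 4.5×26)×10 = 3500 mm²; tension across gage: (57 − 1×26)×10 = 310 mm². R_n = min(0.6×450×3500, 0.6×350×5840) + 1.0×450×310 = min(945, 1226.4) + 139.5 = 1084.5 kN. φR_n = 0.75 × 1084.5 = 813.4 kN.
Governing: min(1337.1, 1490.4, 813.4) = 813.4 kN → block shear.

813.4 kN (block shear governs)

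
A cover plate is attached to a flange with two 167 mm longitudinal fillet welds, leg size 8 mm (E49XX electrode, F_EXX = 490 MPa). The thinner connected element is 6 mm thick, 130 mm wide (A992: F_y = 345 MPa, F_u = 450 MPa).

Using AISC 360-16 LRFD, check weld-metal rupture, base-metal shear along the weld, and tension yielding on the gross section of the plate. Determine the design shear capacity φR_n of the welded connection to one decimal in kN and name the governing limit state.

Weld metal: throat = 0.707×8 = 5.656 mm, L = 2×167 = 334 mm. φR_n = 0.75 × 0.6 × 490 × 5.656 × 334 = 416.5 kN.
Base metal shear (6 mm plate): yield φR_n = 1.0×0.6×345×6×334 = 414.8 kN; rupture φR_n = 0.75×0.6×450×6×334 = 405.8 kN; take 405.8 kN (rupture).
Tension yield (gross): A_g = 130×6 = 780 mm². φR_n = 0.90 × 345 × 780 = 242.2 kN.
Governing: min(416.5, 405.8, 242.2) = 242.2 kN → gross-section yield.

242.2 kN (gross-section yield governs)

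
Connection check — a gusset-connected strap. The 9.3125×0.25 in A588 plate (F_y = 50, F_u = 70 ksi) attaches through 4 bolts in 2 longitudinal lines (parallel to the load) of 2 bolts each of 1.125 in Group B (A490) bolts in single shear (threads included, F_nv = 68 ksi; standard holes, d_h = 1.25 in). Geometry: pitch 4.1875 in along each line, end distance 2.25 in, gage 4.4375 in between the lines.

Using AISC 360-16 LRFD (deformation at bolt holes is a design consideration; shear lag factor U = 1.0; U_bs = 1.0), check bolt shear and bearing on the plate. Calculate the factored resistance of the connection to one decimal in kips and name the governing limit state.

Bolt shear: A_b = π(1.125)²/4 = 0.99402 in². φR_n = 0.75 × 68 × 0.99402 × 4 × 1 = 202.8 kips.
Bearing (0.25 in plate, F_u = 70 ksi): end bolts L_c = 2.25 − 1.25/2 = 1.625, R_n = min(1.2×1.625×0.25×70, 2.4×1.125×0.25×70) = 34.125 kips/bolt; interior L_c = 4.1875 − 1.25 = 2.9375, R_n = 47.25 kips/bolt. φR_n = 0.75 × (2×34.125 + 2×47.25) = 122.1 kips.
Governing: min(202.8, 122.1) = 122.1 kips → bearing.

122.1 kips (bearing governs)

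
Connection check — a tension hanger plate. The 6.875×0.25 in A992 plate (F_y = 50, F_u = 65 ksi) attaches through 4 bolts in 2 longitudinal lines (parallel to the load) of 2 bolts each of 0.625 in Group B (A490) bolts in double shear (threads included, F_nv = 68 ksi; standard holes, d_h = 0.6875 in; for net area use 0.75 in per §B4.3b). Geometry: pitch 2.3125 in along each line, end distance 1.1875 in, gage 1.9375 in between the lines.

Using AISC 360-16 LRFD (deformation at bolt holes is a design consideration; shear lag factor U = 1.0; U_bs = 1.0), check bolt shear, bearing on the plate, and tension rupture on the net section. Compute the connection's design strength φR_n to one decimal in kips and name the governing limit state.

Bolt shear: A_b = π(0.625)²/4 = 0.3068 in². φR_n = 0.75 × 68 × 0.3068 × 4 × 2 = 125.2 kips.
Bearing (0.25 in plate, F_u = 65 ksi): end bolts L_c = 1.1875 − 0.6875/2 = 0.84375, R_n = min(1.2×0.84375×0.25×65, 2.4×0.625×0.25×65) = 16.453 kips/bolt; interior L_c = 2.3125 − 0.6875 = 1.625, R_n = 24.375 kips/bolt. φR_n = 0.75 × (2×16.453 + 2×24.375) = 61.2 kips.
Tension rupture (net): A_n = (6.875 − 2×0.75)×0.25 = 1.3438 in² (U = 1.0, A_e = A_n). φR_n = 0.75 × 65 × 1.3438 = 65.5 kips.
Governing: min(125.2, 61.2, 65.5) = 61.2 kips → bearing.

61.2 kips (bearing governs)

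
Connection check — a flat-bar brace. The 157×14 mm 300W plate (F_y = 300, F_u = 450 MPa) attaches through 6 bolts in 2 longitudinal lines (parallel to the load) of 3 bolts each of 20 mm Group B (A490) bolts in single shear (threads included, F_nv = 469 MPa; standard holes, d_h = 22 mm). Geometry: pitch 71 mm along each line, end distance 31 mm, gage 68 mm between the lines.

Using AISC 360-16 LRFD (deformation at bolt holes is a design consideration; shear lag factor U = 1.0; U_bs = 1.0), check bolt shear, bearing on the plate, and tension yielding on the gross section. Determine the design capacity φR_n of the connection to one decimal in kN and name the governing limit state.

Bolt shear: A_b = π(20)²/4 = 314.16 mm². φR_n = 0.75 × 469 × 314.16 × 6 × 1 = 663.0 kN.
Bearing (14 mm plate, F_u = 450 MPa): end bolts L_c = 31 − 22/2 = 20, R_n = min(1.2×20×14×450, 2.4×20×14×450) = 151.2 kN/bolt; interior L_c = 71 − 22 = 49, R_n = 302.4 kN/bolt. φR_n = 0.75 × (2×151.2 + 4×302.4) = 1134.0 kN.
Tension yield (gross): A_g = 157×14 = 2198 mm². φR_n = 0.90 × 300 × 2198 = 593.5 kN.
Governing: min(663.0, 1134.0, 593.5) = 593.5 kN → gross-section yield.

593.5 kN (gross-section yield governs)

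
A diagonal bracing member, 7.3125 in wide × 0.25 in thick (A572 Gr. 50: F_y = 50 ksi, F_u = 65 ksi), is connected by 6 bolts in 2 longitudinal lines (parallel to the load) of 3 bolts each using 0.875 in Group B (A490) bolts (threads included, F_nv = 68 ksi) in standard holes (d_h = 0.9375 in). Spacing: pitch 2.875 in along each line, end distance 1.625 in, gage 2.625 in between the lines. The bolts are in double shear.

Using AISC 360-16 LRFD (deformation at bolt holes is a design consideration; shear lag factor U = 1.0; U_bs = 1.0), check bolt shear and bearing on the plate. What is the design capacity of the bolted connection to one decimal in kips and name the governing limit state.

Bolt shear: A_b = π(0.875)²/4 = 0.60132 in². φR_n = 0.75 × 68 × 0.60132 × 6 × 2 = 368.0 kips.
Bearing (0.25 in plate, F_u = 65 ksi): end bolts L_c = 1.625 − 0.9375/2 = 1.15625, R_n = min(1.2×1.15625×0.25×65, 2.4×0.875×0.25×65) = 22.547 kips/bolt; interior L_c = 2.875 − 0.9375 = 1.9375, R_n = 34.125 kips/bolt. φR_n = 0.75 × (2×22.547 + 4×34.125) = 136.2 kips.
Governing: min(368.0, 136.2) = 136.2 kips → bearing.

136.2 kips (bearing governs)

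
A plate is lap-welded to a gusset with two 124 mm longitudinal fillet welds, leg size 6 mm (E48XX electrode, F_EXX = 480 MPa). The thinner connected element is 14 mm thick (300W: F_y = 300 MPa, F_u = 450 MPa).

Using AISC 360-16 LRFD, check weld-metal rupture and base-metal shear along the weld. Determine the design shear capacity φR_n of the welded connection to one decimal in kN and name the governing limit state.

Weld metal: throat = 0.707×6 = 4.242 mm, L = 2×124 = 248 mm. φR_n = 0.75 × 0.6 × 480 × 4.242 × 248 = 227.2 kN.
Base metal shear (14 mm plate): yield φR_n = 1.0×0.6×300×14×248 = 625.0 kN; rupture φR_n = 0.75×0.6×450×14×248 = 703.1 kN; take 625.0 kN (yield).
Governing: min(227.2, 625.0) = 227.2 kN → weld metal.

227.2 kN (weld metal governs)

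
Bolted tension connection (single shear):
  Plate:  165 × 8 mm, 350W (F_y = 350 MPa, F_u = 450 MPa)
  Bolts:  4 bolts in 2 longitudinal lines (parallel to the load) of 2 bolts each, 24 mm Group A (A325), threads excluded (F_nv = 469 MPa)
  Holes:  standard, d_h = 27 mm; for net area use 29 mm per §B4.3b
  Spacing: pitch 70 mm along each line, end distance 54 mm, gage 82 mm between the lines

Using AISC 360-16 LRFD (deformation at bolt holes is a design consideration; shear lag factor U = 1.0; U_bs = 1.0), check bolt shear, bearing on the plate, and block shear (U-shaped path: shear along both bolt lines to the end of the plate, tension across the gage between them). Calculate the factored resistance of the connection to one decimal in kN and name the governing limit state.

Bolt shear: A_b = π(24)²/4 = 452.39 mm². φR_n = 0.75 × 469 × 452.39 × 4 × 1 = 636.5 kN.
Bearing (8 mm plate, F_u = 450 MPa): end bolts L_c = 54 − 27/2 = 40.5, R_n = min(1.2×40.5×8×450, 2.4×24×8×450) = 174.96 kN/bolt; interior L_c = 70 − 27 = 43, R_n = 185.76 kN/bolt. φR_n = 0.75 × (2×174.96 + 2×185.76) = 541.1 kN.
Block shear: shear path 2×[54+1×70] = 2×124 mm, A_gv = 1984, A_nv = 2×(124 − 1.5×29)×8 = 1288 mm²; tension across gage: (82 − 1×29)×8 = 424 mm². R_n = min(0.6×450×1288, 0.6×350×1984) + 1.0×450×424 = min(347.76, 416.64) + 190.8 = 538.56 kN. φR_n = 0.75 × 538.56 = 403.9 kN.
Governing: min(636.5, 541.1, 403.9) = 403.9 kN → block shear.

403.9 kN (block shear governs)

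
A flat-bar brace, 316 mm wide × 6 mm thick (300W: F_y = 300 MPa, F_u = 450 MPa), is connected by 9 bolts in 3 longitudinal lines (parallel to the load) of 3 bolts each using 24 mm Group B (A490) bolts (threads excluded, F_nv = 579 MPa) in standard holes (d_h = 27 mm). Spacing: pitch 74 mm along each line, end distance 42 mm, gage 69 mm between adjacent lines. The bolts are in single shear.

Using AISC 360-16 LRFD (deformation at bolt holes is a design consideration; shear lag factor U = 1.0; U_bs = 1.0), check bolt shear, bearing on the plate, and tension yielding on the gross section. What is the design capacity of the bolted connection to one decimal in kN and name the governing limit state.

Bolt shear: A_b = π(24)²/4 = 452.39 mm². φR_n = 0.75 × 579 × 452.39 × 9 × 1 = 1768.1 kN.
Bearing (6 mm plate, F_u = 450 MPa): end bolts L_c = 42 − 27/2 = 28.5, R_n = min(1.2×28.5×6×450, 2.4×24×6×450) = 92.34 kN/bolt; interior L_c = 74 − 27 = 47, R_n = 152.28 kN/bolt. φR_n = 0.75 × (3×92.34 + 6×152.28) = 893.0 kN.
Tension yield (gross): A_g = 316×6 = 1896 mm². φR_n = 0.90 × 300 × 1896 = 511.9 kN.
Governing: min(1768.1, 893.0, 511.9) = 511.9 kN → gross-section yield.

511.9 kN (gross-section yield governs)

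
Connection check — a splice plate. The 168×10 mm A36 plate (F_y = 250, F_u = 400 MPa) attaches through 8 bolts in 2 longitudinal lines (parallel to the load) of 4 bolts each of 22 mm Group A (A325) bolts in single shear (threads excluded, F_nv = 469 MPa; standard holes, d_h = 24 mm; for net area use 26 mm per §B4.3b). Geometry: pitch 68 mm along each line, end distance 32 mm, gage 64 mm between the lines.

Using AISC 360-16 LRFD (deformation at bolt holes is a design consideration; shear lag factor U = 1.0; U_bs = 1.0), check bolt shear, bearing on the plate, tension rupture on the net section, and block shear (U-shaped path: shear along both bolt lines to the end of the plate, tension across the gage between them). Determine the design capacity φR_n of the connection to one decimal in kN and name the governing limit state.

348.0 kN (net-section rupture governs)

Bolt shear: A_b = π(22)²/4 = 380.13 mm². φR_n = 0.75 × 469 × 380.13 × 8 × 1 = 1069.7 kN.
Bearing (10 mm plate, F_u = 400 MPa): end bolts L_c = 32 − 24/2 = 20, R_n = min(1.2×20×10×400, 2.4×22×10×400) = 96 kN/bolt; interior L_c = 68 − 24 = 44, R_n = 211.2 kN/bolt. φR_n = 0.75 × (2×96 + 6×211.2) = 1094.4 kN.
Tension rupture (net): A_n = (168 − 2×26)×10 = 1160 mm² (U = 1.0, A_e = A_n). φR_n = 0.75 × 400 × 1160 = 348.0 kN.
Block shear: shear path 2×[32+3×68] = 2×236 mm, A_gv = 4720, A_nv = 2×(236 − 3.5×26)×10 = 2900 mm²; tension across gage: (64 − 1×26)×10 = 380 mm². R_n = min(0.6×400×2900, 0.6×250×4720) + 1.0×400×380 = min(696, 708) + 152 = 848 kN. φR_n = 0.75 × 848 = 636.0 kN.
Governing: min(1069.7, 1094.4, 348.0, 636.0) = 348.0 kN → net-section rupture.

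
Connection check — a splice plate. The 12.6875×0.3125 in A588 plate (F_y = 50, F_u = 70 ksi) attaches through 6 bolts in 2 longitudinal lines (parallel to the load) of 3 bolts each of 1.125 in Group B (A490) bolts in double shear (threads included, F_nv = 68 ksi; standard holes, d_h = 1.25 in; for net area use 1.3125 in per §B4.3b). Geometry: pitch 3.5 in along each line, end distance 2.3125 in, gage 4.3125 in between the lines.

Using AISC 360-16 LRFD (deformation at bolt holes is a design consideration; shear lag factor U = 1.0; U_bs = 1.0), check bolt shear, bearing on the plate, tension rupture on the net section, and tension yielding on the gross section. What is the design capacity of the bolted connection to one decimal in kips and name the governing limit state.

165.1 kips (net-section rupture governs)

Bolt shear: A_b = π(1.125)²/4 = 0.99402 in². φR_n = 0.75 × 68 × 0.99402 × 6 × 2 = 608.3 kips.
Bearing (0.3125 in plate, F_u = 70 ksi): end bolts L_c = 2.3125 − 1.25/2 = 1.6875, R_n = min(1.2×1.6875×0.3125×70, 2.4×1.125×0.3125×70) = 44.297 kips/bolt; interior L_c = 3.5 − 1.25 = 2.25, R_n = 59.063 kips/bolt. φR_n = 0.75 × (2×44.297 + 4×59.063) = 243.6 kips.
Tension rupture (net): A_n = (12.6875 − 2×1.3125)×0.3125 = 3.1445 in² (U = 1.0, A_e = A_n). φR_n = 0.75 × 70 × 3.1445 = 165.1 kips.
Tension yield (gross): A_g = 12.6875×0.3125 = 3.9648 in². φR_n = 0.90 × 50 × 3.9648 = 178.4 kips.
Governing: min(608.3, 243.6, 165.1, 178.4) = 165.1 kips → net-section rupture.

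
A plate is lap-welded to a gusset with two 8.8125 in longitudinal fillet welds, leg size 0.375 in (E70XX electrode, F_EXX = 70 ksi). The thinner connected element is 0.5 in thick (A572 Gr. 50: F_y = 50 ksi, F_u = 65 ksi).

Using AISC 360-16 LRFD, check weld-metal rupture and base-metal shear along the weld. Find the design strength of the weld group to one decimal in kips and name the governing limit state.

Weld metal: throat = 0.707×0.375 = 0.26513 in, L = 2×8.8125 = 17.625 in. φR_n = 0.75 × 0.6 × 70 × 0.26513 × 17.625 = 147.2 kips.
Base metal shear (0.5 in plate): yield φR_n = 1.0×0.6×50×0.5×17.625 = 264.4 kips; rupture φR_n = 0.75×0.6×65×0.5×17.625 = 257.8 kips; take 257.8 kips (rupture).
Governing: min(147.2, 257.8) = 147.2 kips → weld metal.

147.2 kips (weld metal governs)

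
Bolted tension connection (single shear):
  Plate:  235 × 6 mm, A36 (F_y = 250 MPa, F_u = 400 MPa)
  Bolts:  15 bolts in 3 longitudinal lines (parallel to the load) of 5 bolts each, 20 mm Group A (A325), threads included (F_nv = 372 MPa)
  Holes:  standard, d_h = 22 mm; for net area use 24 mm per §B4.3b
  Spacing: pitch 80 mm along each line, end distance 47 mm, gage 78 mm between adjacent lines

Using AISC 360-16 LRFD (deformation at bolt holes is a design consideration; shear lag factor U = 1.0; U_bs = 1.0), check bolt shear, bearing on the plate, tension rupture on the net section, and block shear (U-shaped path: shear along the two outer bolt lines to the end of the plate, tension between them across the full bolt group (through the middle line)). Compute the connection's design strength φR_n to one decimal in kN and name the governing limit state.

293.4 kN (net-section rupture governs)

Bolt shear: A_b = π(20)²/4 = 314.16 mm². φR_n = 0.75 × 372 × 314.16 × 15 × 1 = 1314.8 kN.
Bearing (6 mm plate, F_u = 400 MPa): end bolts L_c = 47 − 22/2 = 36, R_n = min(1.2×36×6×400, 2.4×20×6×400) = 103.68 kN/bolt; interior L_c = 80 − 22 = 58, R_n = 115.2 kN/bolt. φR_n = 0.75 × (3×103.68 + 12×115.2) = 1270.1 kN.
Tension rupture (net): A_n = (235 − 3×24)×6 = 978 mm² (U = 1.0, A_e = A_n). φR_n = 0.75 × 400 × 978 = 293.4 kN.
Block shear: shear path 2×[47+4×80] = 2×367 mm, A_gv = 4404, A_nv = 2×(367 − 4.5×24)×6 = 3108 mm²; tension across gage: (156 − 2×24)×6 = 648 mm². R_n = min(0.6×400×3108, 0.6×250×4404) + 1.0×400×648 = min(745.92, 660.6) + 259.2 = 919.8 kN. φR_n = 0.75 × 919.8 = 689.9 kN.
Governing: min(1314.8, 1270.1, 293.4, 689.9) = 293.4 kN → net-section rupture.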